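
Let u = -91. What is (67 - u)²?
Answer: 24964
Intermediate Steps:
(67 - u)² = (67 - 1*(-91))² = (67 + 91)² = 158² = 24964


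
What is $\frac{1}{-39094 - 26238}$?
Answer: $- \frac{1}{65332} \approx -1.5306 \cdot 10^{-5}$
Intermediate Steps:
$\frac{1}{-39094 - 26238} = \frac{1}{-65332} = - \frac{1}{65332}$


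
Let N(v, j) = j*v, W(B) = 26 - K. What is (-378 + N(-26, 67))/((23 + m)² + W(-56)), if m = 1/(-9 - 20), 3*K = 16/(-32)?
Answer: -10697520/2793373 ≈ -3.8296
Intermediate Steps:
K = -⅙ (K = (16/(-32))/3 = (16*(-1/32))/3 = (⅓)*(-½) = -⅙ ≈ -0.16667)
m = -1/29 (m = 1/(-29) = -1/29 ≈ -0.034483)
W(B) = 157/6 (W(B) = 26 - 1*(-⅙) = 26 + ⅙ = 157/6)
(-378 + N(-26, 67))/((23 + m)² + W(-56)) = (-378 + 67*(-26))/((23 - 1/29)² + 157/6) = (-378 - 1742)/((666/29)² + 157/6) = -2120/(443556/841 + 157/6) = -2120/2793373/5046 = -2120*5046/2793373 = -10697520/2793373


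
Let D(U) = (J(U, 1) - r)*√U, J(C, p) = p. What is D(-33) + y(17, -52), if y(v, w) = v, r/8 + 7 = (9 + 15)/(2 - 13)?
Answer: 17 + 819*I*√33/11 ≈ 17.0 + 427.71*I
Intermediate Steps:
r = -808/11 (r = -56 + 8*((9 + 15)/(2 - 13)) = -56 + 8*(24/(-11)) = -56 + 8*(24*(-1/11)) = -56 + 8*(-24/11) = -56 - 192/11 = -808/11 ≈ -73.455)
D(U) = 819*√U/11 (D(U) = (1 - 1*(-808/11))*√U = (1 + 808/11)*√U = 819*√U/11)
D(-33) + y(17, -52) = 819*√(-33)/11 + 17 = 819*(I*√33)/11 + 17 = 819*I*√33/11 + 17 = 17 + 819*I*√33/11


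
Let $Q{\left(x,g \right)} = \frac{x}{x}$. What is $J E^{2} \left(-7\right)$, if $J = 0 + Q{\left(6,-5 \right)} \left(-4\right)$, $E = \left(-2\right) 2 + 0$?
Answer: $448$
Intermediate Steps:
$E = -4$ ($E = -4 + 0 = -4$)
$Q{\left(x,g \right)} = 1$
$J = -4$ ($J = 0 + 1 \left(-4\right) = 0 - 4 = -4$)
$J E^{2} \left(-7\right) = - 4 \left(-4\right)^{2} \left(-7\right) = \left(-4\right) 16 \left(-7\right) = \left(-64\right) \left(-7\right) = 448$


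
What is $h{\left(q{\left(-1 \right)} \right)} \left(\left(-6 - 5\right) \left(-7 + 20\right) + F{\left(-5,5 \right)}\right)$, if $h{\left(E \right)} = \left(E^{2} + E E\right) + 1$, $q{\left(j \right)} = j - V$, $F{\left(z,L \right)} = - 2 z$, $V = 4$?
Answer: $-6783$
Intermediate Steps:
$q{\left(j \right)} = -4 + j$ ($q{\left(j \right)} = j - 4 = -4 + j$)
$h{\left(E \right)} = 1 + 2 E^{2}$ ($h{\left(E \right)} = \left(E^{2} + E^{2}\right) + 1 = 2 E^{2} + 1 = 1 + 2 E^{2}$)
$h{\left(q{\left(-1 \right)} \right)} \left(\left(-6 - 5\right) \left(-7 + 20\right) + F{\left(-5,5 \right)}\right) = \left(1 + 2 \left(-4 - 1\right)^{2}\right) \left(\left(-6 - 5\right) \left(-7 + 20\right) - -10\right) = \left(1 + 2 \left(-5\right)^{2}\right) \left(\left(-11\right) 13 + 10\right) = \left(1 + 2 \cdot 25\right) \left(-143 + 10\right) = \left(1 + 50\right) \left(-133\right) = 51 \left(-133\right) = -6783$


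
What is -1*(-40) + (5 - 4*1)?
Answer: 41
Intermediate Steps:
-1*(-40) + (5 - 4*1) = 40 + (5 - 4) = 40 + 1 = 41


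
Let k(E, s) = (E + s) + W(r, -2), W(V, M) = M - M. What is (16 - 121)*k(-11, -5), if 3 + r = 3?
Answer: 1680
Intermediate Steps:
r = 0 (r = -3 + 3 = 0)
W(V, M) = 0
k(E, s) = E + s (k(E, s) = (E + s) + 0 = E + s)
(16 - 121)*k(-11, -5) = (16 - 121)*(-11 - 5) = -105*(-16) = 1680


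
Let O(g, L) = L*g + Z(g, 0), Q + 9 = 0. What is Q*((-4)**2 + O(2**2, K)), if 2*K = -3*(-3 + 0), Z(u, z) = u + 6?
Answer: -396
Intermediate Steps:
Q = -9 (Q = -9 + 0 = -9)
Z(u, z) = 6 + u
K = 9/2 (K = (-3*(-3 + 0))/2 = (-3*(-3))/2 = (1/2)*9 = 9/2 ≈ 4.5000)
O(g, L) = 6 + g + L*g (O(g, L) = L*g + (6 + g) = 6 + g + L*g)
Q*((-4)**2 + O(2**2, K)) = -9*((-4)**2 + (6 + 2**2 + (9/2)*2**2)) = -9*(16 + (6 + 4 + (9/2)*4)) = -9*(16 + (6 + 4 + 18)) = -9*(16 + 28) = -9*44 = -396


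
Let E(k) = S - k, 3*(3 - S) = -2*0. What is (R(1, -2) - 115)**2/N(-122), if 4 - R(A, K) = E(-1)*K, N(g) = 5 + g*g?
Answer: 10609/14889 ≈ 0.71254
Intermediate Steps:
N(g) = 5 + g**2
S = 3 (S = 3 - (-2)*0/3 = 3 - 1/3*0 = 3 + 0 = 3)
E(k) = 3 - k
R(A, K) = 4 - 4*K (R(A, K) = 4 - (3 - 1*(-1))*K = 4 - (3 + 1)*K = 4 - 4*K)
(R(1, -2) - 115)**2/N(-122) = ((4 - 4*(-2)) - 115)**2/(5 + (-122)**2) = ((4 + 8) - 115)**2/(5 + 14884) = (12 - 115)**2/14889 = (-103)**2*(1/14889) = 10609*(1/14889) = 10609/14889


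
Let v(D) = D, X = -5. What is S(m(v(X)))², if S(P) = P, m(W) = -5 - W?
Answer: 0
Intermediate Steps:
S(m(v(X)))² = (-5 - 1*(-5))² = (-5 + 5)² = 0² = 0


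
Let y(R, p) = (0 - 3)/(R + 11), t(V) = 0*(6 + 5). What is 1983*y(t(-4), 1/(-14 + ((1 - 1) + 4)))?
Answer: -5949/11 ≈ -540.82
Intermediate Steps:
t(V) = 0 (t(V) = 0*11 = 0)
y(R, p) = -3/(11 + R)
1983*y(t(-4), 1/(-14 + ((1 - 1) + 4))) = 1983*(-3/(11 + 0)) = 1983*(-3/11) = -5949/11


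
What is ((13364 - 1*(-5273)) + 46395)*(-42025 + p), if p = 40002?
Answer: -131559736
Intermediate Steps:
((13364 - 1*(-5273)) + 46395)*(-42025 + p) = ((13364 - 1*(-5273)) + 46395)*(-42025 + 40002) = ((13364 + 5273) + 46395)*(-2023) = (18637 + 46395)*(-2023) = 65032*(-2023) = -131559736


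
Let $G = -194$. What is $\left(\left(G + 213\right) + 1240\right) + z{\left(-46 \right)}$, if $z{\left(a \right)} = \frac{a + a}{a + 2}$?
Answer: $\frac{13872}{11} \approx 1261.1$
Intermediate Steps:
$z{\left(a \right)} = \frac{2 a}{2 + a}$
$\left(\left(G + 213\right) + 1240\right) + z{\left(-46 \right)} = \left(\left(-194 + 213\right) + 1240\right) + 2 \left(-46\right) \frac{1}{2 - 46} = \left(19 + 1240\right) + 2 \left(-46\right) \frac{1}{-44} = 1259 + 2 \left(-46\right) \left(- \frac{1}{44}\right) = 1259 + \frac{23}{11} = \frac{13872}{11}$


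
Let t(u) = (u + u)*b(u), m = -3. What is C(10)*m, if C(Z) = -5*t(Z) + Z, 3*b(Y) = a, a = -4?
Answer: -430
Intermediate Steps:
b(Y) = -4/3 (b(Y) = (1/3)*(-4) = -4/3)
t(u) = -8*u/3 (t(u) = (u + u)*(-4/3) = (2*u)*(-4/3) = -8*u/3)
C(Z) = 43*Z/3 (C(Z) = -(-40)*Z/3 + Z = 40*Z/3 + Z = 43*Z/3)
C(10)*m = ((43/3)*10)*(-3) = (430/3)*(-3) = -430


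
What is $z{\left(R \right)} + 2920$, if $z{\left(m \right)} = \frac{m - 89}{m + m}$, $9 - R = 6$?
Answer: $\frac{8717}{3} \approx 2905.7$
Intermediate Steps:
$R = 3$ ($R = 9 - 6 = 3$)
$z{\left(m \right)} = \frac{-89 + m}{2 m}$
$z{\left(R \right)} + 2920 = \frac{-89 + 3}{2 \cdot 3} + 2920 = \frac{1}{2} \cdot \frac{1}{3} \left(-86\right) + 2920 = - \frac{43}{3} + 2920 = \frac{8717}{3}$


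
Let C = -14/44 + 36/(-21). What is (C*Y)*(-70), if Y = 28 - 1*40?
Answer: -18780/11 ≈ -1707.3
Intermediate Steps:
Y = -12 (Y = 28 - 40 = -12)
C = -313/154 (C = -14*1/44 + 36*(-1/21) = -7/22 - 12/7 = -313/154 ≈ -2.0325)
(C*Y)*(-70) = -313/154*(-12)*(-70) = (1878/77)*(-70) = -18780/11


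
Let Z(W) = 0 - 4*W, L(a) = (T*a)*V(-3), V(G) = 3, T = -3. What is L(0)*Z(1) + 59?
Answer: 59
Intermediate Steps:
L(a) = -9*a (L(a) = -3*a*3 = -9*a)
Z(W) = -4*W
L(0)*Z(1) + 59 = (-9*0)*(-4*1) + 59 = 0*(-4) + 59 = 0 + 59 = 59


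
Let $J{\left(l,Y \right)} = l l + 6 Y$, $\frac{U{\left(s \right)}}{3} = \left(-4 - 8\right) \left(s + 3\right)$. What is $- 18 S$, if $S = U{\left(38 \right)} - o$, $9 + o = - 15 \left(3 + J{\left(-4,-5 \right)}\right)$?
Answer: $29376$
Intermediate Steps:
$U{\left(s \right)} = -108 - 36 s$ ($U{\left(s \right)} = 3 \left(-4 - 8\right) \left(s + 3\right) = 3 \left(- 12 \left(3 + s\right)\right) = 3 \left(-36 - 12 s\right) = -108 - 36 s$)
$J{\left(l,Y \right)} = l^{2} + 6 Y$
$o = 156$ ($o = -9 - 15 \left(3 + \left(\left(-4\right)^{2} + 6 \left(-5\right)\right)\right) = -9 - 15 \left(3 + \left(16 - 30\right)\right) = -9 - 15 \left(3 - 14\right) = -9 - -165 = -9 + 165 = 156$)
$S = -1632$ ($S = \left(-108 - 1368\right) - 156 = -1476 - 156 = -1632$)
$- 18 S = \left(-18\right) \left(-1632\right) = 29376$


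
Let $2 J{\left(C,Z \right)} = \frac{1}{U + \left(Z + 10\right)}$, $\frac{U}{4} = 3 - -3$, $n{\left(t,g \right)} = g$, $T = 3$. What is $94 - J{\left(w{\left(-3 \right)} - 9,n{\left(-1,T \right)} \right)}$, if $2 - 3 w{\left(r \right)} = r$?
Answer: $\frac{6955}{74} \approx 93.986$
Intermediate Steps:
$U = 24$ ($U = 4 \left(3 - -3\right) = 4 \left(3 + 3\right) = 4 \cdot 6 = 24$)
$w{\left(r \right)} = \frac{2}{3} - \frac{r}{3}$
$J{\left(C,Z \right)} = \frac{1}{2 \left(34 + Z\right)}$ ($J{\left(C,Z \right)} = \frac{1}{2 \left(24 + \left(Z + 10\right)\right)} = \frac{1}{2 \left(24 + \left(10 + Z\right)\right)} = \frac{1}{2 \left(34 + Z\right)}$)
$94 - J{\left(w{\left(-3 \right)} - 9,n{\left(-1,T \right)} \right)} = 94 - \frac{1}{2 \left(34 + 3\right)} = 94 - \frac{1}{2 \cdot 37} = 94 - \frac{1}{2} \cdot \frac{1}{37} = 94 - \frac{1}{74} = \frac{6955}{74}$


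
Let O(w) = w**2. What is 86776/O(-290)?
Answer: 21694/21025 ≈ 1.0318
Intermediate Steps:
86776/O(-290) = 86776/((-290)**2) = 86776/84100 = 86776*(1/84100) = 21694/21025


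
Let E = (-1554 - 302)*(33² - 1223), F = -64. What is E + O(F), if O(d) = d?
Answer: 248640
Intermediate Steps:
E = 248704 (E = -1856*(1089 - 1223) = -1856*(-134) = 248704)
E + O(F) = 248704 - 64 = 248640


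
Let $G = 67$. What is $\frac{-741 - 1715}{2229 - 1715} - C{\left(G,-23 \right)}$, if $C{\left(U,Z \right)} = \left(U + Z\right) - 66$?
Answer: $\frac{4426}{257} \approx 17.222$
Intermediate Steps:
$C{\left(U,Z \right)} = -66 + U + Z$
$\frac{-741 - 1715}{2229 - 1715} - C{\left(G,-23 \right)} = \frac{-741 - 1715}{2229 - 1715} - \left(-66 + 67 - 23\right) = - \frac{2456}{514} - -22 = \left(-2456\right) \frac{1}{514} + 22 = - \frac{1228}{257} + 22 = \frac{4426}{257}$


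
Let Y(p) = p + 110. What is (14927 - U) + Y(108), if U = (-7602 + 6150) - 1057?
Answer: 17654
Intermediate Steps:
U = -2509 (U = -1452 - 1057 = -2509)
Y(p) = 110 + p
(14927 - U) + Y(108) = (14927 - 1*(-2509)) + (110 + 108) = (14927 + 2509) + 218 = 17436 + 218 = 17654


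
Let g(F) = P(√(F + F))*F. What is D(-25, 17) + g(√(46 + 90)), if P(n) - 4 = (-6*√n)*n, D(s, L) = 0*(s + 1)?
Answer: 8*√34 - 48*2^(3/8)*17^(7/8) ≈ -695.98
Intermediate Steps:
D(s, L) = 0 (D(s, L) = 0*(1 + s) = 0)
P(n) = 4 - 6*n^(3/2) (P(n) = 4 + (-6*√n)*n = 4 - 6*n^(3/2))
g(F) = F*(4 - 6*2^(¾)*F^(¾)) (g(F) = (4 - 6*(F + F)^(¾))*F = (4 - 6*2^(¾)*F^(¾))*F = F*(4 - 6*2^(¾)*F^(¾)))
D(-25, 17) + g(√(46 + 90)) = 0 + (4*√(46 + 90) - 6*2^(¾)*(√(46 + 90))^(7/4)) = 0 + (4*√136 - 6*2^(¾)*(√136)^(7/4)) = 0 + (4*(2*√34) - 6*2^(¾)*(2*√34)^(7/4)) = 0 + (8*√34 - 6*2^(¾)*4*2^(5/8)*17^(7/8)) = 0 + (8*√34 - 48*2^(3/8)*17^(7/8)) = 8*√34 - 48*2^(3/8)*17^(7/8)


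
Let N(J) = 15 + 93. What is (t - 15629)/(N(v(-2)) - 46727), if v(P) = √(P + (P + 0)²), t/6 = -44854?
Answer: 284753/46619 ≈ 6.1081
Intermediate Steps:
t = -269124 (t = 6*(-44854) = -269124)
v(P) = √(P + P²)
N(J) = 108
(t - 15629)/(N(v(-2)) - 46727) = (-269124 - 15629)/(108 - 46727) = -284753/(-46619) = -284753*(-1/46619) = 284753/46619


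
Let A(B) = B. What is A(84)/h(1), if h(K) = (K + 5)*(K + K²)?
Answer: 7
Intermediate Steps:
h(K) = (5 + K)*(K + K²)
A(84)/h(1) = 84/((1*(5 + 1² + 6*1))) = 84/((1*(5 + 1 + 6))) = 84/((1*12)) = 84/12 = 84*(1/12) = 7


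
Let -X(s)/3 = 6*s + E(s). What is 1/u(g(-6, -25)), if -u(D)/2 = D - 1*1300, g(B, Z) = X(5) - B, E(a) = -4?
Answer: 1/2744 ≈ 0.00036443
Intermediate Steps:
X(s) = 12 - 18*s (X(s) = -3*(6*s - 4) = -3*(-4 + 6*s) = 12 - 18*s)
g(B, Z) = -78 - B (g(B, Z) = (12 - 18*5) - B = (12 - 90) - B = -78 - B)
u(D) = 2600 - 2*D (u(D) = -2*(D - 1*1300) = -2*(D - 1300) = -2*(-1300 + D) = 2600 - 2*D)
1/u(g(-6, -25)) = 1/(2600 - 2*(-78 - 1*(-6))) = 1/(2600 - 2*(-78 + 6)) = 1/(2600 - 2*(-72)) = 1/(2600 + 144) = 1/2744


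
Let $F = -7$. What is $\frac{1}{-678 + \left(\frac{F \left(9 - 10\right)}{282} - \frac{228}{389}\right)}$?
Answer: $- \frac{109698}{74436817} \approx -0.0014737$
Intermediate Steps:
$\frac{1}{-678 + \left(\frac{F \left(9 - 10\right)}{282} - \frac{228}{389}\right)} = \frac{1}{-678 - \left(\frac{228}{389} - \frac{\left(-7\right) \left(9 - 10\right)}{282}\right)} = \frac{1}{-678 - \left(\frac{228}{389} - \left(-7\right) \left(-1\right) \frac{1}{282}\right)} = \frac{1}{-678 + \left(7 \cdot \frac{1}{282} - \frac{228}{389}\right)} = \frac{1}{-678 + \left(\frac{7}{282} - \frac{228}{389}\right)} = \frac{1}{-678 - \frac{61573}{109698}} = \frac{1}{- \frac{74436817}{109698}} = - \frac{109698}{74436817}$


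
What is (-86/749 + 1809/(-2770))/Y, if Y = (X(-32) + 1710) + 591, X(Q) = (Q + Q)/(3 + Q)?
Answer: -46201669/138577440890 ≈ -0.00033340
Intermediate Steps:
X(Q) = 2*Q/(3 + Q) (X(Q) = (2*Q)/(3 + Q) = 2*Q/(3 + Q))
Y = 66793/29 (Y = (2*(-32)/(3 - 32) + 1710) + 591 = (2*(-32)/(-29) + 1710) + 591 = (2*(-32)*(-1/29) + 1710) + 591 = (64/29 + 1710) + 591 = 49654/29 + 591 = 66793/29 ≈ 2303.2)
(-86/749 + 1809/(-2770))/Y = (-86/749 + 1809/(-2770))/(66793/29) = (-86*1/749 + 1809*(-1/2770))*(29/66793) = (-86/749 - 1809/2770)*(29/66793) = -1593161/2074730*29/66793 = -46201669/138577440890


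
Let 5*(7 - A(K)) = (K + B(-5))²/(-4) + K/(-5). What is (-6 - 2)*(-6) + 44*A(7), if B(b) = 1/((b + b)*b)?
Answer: 5959211/12500 ≈ 476.74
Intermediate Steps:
B(b) = 1/(2*b²) (B(b) = 1/(((2*b))*b) = (1/(2*b))/b = 1/(2*b²))
A(K) = 7 + (1/50 + K)²/20 + K/25 (A(K) = 7 - ((K + (½)/(-5)²)²/(-4) + K/(-5))/5 = 7 - ((K + (½)*(1/25))²*(-¼) + K*(-⅕))/5 = 7 - ((K + 1/50)²*(-¼) - K/5)/5 = 7 - ((1/50 + K)²*(-¼) - K/5)/5 = 7 - (-(1/50 + K)²/4 - K/5)/5 = 7 + ((1/50 + K)²/20 + K/25) = 7 + (1/50 + K)²/20 + K/25)
(-6 - 2)*(-6) + 44*A(7) = (-6 - 2)*(-6) + 44*(350001/50000 + (1/20)*7² + (21/500)*7) = -8*(-6) + 44*(350001/50000 + (1/20)*49 + 147/500) = 48 + 44*(350001/50000 + 49/20 + 147/500) = 48 + 44*(487201/50000) = 48 + 5359211/12500 = 5959211/12500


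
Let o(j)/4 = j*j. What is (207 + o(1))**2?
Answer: 44521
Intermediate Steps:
o(j) = 4*j**2 (o(j) = 4*(j*j) = 4*j**2)
(207 + o(1))**2 = (207 + 4*1**2)**2 = (207 + 4*1)**2 = (207 + 4)**2 = 211**2 = 44521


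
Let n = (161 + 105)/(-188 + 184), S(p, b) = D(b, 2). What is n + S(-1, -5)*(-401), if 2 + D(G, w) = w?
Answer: -133/2 ≈ -66.500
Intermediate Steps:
D(G, w) = -2 + w
S(p, b) = 0 (S(p, b) = -2 + 2 = 0)
n = -133/2 (n = 266/(-4) = 266*(-¼) = -133/2 ≈ -66.500)
n + S(-1, -5)*(-401) = -133/2 + 0*(-401) = -133/2 + 0 = -133/2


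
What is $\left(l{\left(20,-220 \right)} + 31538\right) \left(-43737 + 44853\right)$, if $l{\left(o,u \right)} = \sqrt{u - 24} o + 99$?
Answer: $35306892 + 44640 i \sqrt{61} \approx 3.5307 \cdot 10^{7} + 3.4865 \cdot 10^{5} i$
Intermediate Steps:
$l{\left(o,u \right)} = 99 + o \sqrt{-24 + u}$ ($l{\left(o,u \right)} = \sqrt{-24 + u} o + 99 = o \sqrt{-24 + u} + 99 = 99 + o \sqrt{-24 + u}$)
$\left(l{\left(20,-220 \right)} + 31538\right) \left(-43737 + 44853\right) = \left(\left(99 + 20 \sqrt{-24 - 220}\right) + 31538\right) \left(-43737 + 44853\right) = \left(\left(99 + 20 \sqrt{-244}\right) + 31538\right) 1116 = \left(\left(99 + 20 \cdot 2 i \sqrt{61}\right) + 31538\right) 1116 = \left(\left(99 + 40 i \sqrt{61}\right) + 31538\right) 1116 = \left(31637 + 40 i \sqrt{61}\right) 1116 = 35306892 + 44640 i \sqrt{61}$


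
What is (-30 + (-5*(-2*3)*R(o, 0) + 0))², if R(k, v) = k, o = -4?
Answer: 22500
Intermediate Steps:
(-30 + (-5*(-2*3)*R(o, 0) + 0))² = (-30 + (-5*(-2*3)*(-4) + 0))² = (-30 + (-(-30)*(-4) + 0))² = (-30 + (-5*24 + 0))² = (-30 + (-120 + 0))² = (-30 - 120)² = (-150)² = 22500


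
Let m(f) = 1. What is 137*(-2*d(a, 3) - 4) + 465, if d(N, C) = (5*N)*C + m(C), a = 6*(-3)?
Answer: 73623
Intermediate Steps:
a = -18
d(N, C) = 1 + 5*C*N (d(N, C) = (5*N)*C + 1 = 5*C*N + 1 = 1 + 5*C*N)
137*(-2*d(a, 3) - 4) + 465 = 137*(-2*(1 + 5*3*(-18)) - 4) + 465 = 137*(-2*(1 - 270) - 4) + 465 = 137*(-2*(-269) - 4) + 465 = 137*(538 - 4) + 465 = 137*534 + 465 = 73158 + 465 = 73623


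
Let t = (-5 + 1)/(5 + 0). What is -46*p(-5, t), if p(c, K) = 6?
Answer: -276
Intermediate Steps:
t = -⅘ (t = -4/5 = -4*⅕ = -⅘ ≈ -0.80000)
-46*p(-5, t) = -46*6 = -276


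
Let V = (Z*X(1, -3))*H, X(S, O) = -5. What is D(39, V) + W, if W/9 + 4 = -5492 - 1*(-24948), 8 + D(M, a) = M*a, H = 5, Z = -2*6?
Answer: 186760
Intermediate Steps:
Z = -12
V = 300 (V = -12*(-5)*5 = 60*5 = 300)
D(M, a) = -8 + M*a
W = 175068 (W = -36 + 9*(-5492 - 1*(-24948)) = -36 + 9*(-5492 + 24948) = -36 + 9*19456 = -36 + 175104 = 175068)
D(39, V) + W = (-8 + 39*300) + 175068 = (-8 + 11700) + 175068 = 11692 + 175068 = 186760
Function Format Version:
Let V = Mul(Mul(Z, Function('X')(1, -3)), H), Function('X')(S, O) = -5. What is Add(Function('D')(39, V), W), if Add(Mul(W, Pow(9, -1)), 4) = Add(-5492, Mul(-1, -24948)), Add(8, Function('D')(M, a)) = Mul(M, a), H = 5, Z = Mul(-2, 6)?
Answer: 186760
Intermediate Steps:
Z = -12
V = 300 (V = Mul(Mul(-12, -5), 5) = Mul(60, 5) = 300)
Function('D')(M, a) = Add(-8, Mul(M, a))
W = 175068 (W = Add(-36, Mul(9, Add(-5492, Mul(-1, -24948)))) = Add(-36, Mul(9, Add(-5492, 24948))) = Add(-36, Mul(9, 19456)) = Add(-36, 175104) = 175068)
Add(Function('D')(39, V), W) = Add(Add(-8, Mul(39, 300)), 175068) = Add(Add(-8, 11700), 175068) = Add(11692, 175068) = 186760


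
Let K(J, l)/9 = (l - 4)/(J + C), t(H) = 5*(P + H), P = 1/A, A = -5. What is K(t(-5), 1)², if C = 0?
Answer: 729/676 ≈ 1.0784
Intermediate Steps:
P = -⅕ (P = 1/(-5) = -⅕ ≈ -0.20000)
t(H) = -1 + 5*H (t(H) = 5*(-⅕ + H) = -1 + 5*H)
K(J, l) = 9*(-4 + l)/J (K(J, l) = 9*((l - 4)/(J + 0)) = 9*((-4 + l)/J) = 9*(-4 + l)/J)
K(t(-5), 1)² = (9*(-4 + 1)/(-1 + 5*(-5)))² = (9*(-3)/(-1 - 25))² = (9*(-3)/(-26))² = (9*(-1/26)*(-3))² = (27/26)² = 729/676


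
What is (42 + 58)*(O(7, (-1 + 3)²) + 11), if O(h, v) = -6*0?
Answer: 1100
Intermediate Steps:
O(h, v) = 0
(42 + 58)*(O(7, (-1 + 3)²) + 11) = (42 + 58)*(0 + 11) = 100*11 = 1100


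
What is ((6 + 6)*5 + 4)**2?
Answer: 4096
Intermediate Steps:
((6 + 6)*5 + 4)**2 = (12*5 + 4)**2 = (60 + 4)**2 = 64**2 = 4096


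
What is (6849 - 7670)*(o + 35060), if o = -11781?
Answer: -19112059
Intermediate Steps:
(6849 - 7670)*(o + 35060) = (6849 - 7670)*(-11781 + 35060) = -821*23279 = -19112059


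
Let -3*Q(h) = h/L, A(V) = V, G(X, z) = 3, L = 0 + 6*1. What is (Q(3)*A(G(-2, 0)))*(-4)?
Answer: 2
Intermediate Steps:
L = 6 (L = 0 + 6 = 6)
Q(h) = -h/18 (Q(h) = -h/(3*6) = -h/18)
(Q(3)*A(G(-2, 0)))*(-4) = (-1/18*3*3)*(-4) = -1/6*3*(-4) = -1/2*(-4) = 2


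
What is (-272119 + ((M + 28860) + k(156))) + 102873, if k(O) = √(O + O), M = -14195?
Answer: -154581 + 2*√78 ≈ -1.5456e+5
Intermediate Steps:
k(O) = √2*√O (k(O) = √(2*O) = √2*√O)
(-272119 + ((M + 28860) + k(156))) + 102873 = (-272119 + ((-14195 + 28860) + √2*√156)) + 102873 = (-272119 + (14665 + √2*(2*√39))) + 102873 = (-272119 + (14665 + 2*√78)) + 102873 = (-257454 + 2*√78) + 102873 = -154581 + 2*√78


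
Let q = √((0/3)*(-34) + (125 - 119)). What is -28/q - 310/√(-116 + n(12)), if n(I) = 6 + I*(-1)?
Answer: -14*√6/3 + 155*I*√122/61 ≈ -11.431 + 28.066*I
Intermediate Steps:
n(I) = 6 - I
q = √6 (q = √((0*(⅓))*(-34) + 6) = √(0*(-34) + 6) = √(0 + 6) = √6 ≈ 2.4495)
-28/q - 310/√(-116 + n(12)) = -28*√6/6 - 310/√(-116 + (6 - 1*12)) = -14*√6/3 - 310/√(-116 + (6 - 12)) = -14*√6/3 - 310/√(-116 - 6) = -14*√6/3 - 310*(-I*√122/122) = -14*√6/3 - (-155)*I*√122/61 = -14*√6/3 + 155*I*√122/61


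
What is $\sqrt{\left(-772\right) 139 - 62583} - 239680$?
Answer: $-239680 + i \sqrt{169891} \approx -2.3968 \cdot 10^{5} + 412.18 i$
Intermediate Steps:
$\sqrt{\left(-772\right) 139 - 62583} - 239680 = \sqrt{-107308 - 62583} - 239680 = \sqrt{-169891} - 239680 = i \sqrt{169891} - 239680 = -239680 + i \sqrt{169891}$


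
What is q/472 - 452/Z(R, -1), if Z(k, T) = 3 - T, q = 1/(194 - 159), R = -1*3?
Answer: -1866759/16520 ≈ -113.00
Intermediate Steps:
R = -3
q = 1/35 ≈ 0.028571
q/472 - 452/Z(R, -1) = (1/35)/472 - 452/(3 - 1*(-1)) = (1/35)*(1/472) - 452/(3 + 1) = 1/16520 - 452/4 = 1/16520 - 452*¼ = 1/16520 - 113 = -1866759/16520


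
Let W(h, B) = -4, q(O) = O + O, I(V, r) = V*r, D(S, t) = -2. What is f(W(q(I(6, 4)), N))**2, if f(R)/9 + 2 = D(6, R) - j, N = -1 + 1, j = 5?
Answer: 6561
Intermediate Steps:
q(O) = 2*O
N = 0
f(R) = -81 (f(R) = -18 + 9*(-2 - 1*5) = -18 + 9*(-2 - 5) = -18 + 9*(-7) = -18 - 63 = -81)
f(W(q(I(6, 4)), N))**2 = (-81)**2 = 6561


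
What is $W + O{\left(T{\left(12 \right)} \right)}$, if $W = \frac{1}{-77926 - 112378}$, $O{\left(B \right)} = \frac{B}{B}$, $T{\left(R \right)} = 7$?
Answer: $\frac{190303}{190304} \approx 0.99999$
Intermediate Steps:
$O{\left(B \right)} = 1$
$W = - \frac{1}{190304}$ ($W = \frac{1}{-190304} = - \frac{1}{190304} \approx -5.2547 \cdot 10^{-6}$)
$W + O{\left(T{\left(12 \right)} \right)} = - \frac{1}{190304} + 1 = \frac{190303}{190304}$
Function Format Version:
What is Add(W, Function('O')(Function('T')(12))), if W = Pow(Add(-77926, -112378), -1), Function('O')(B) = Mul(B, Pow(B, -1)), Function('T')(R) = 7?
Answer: Rational(190303, 190304) ≈ 0.99999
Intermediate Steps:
Function('O')(B) = 1
W = Rational(-1, 190304) (W = Pow(-190304, -1) = Rational(-1, 190304) ≈ -5.2547e-6)
Add(W, Function('O')(Function('T')(12))) = Add(Rational(-1, 190304), 1) = Rational(190303, 190304)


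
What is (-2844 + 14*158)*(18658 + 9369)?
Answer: -17713064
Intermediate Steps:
(-2844 + 14*158)*(18658 + 9369) = (-2844 + 2212)*28027 = -632*28027 = -17713064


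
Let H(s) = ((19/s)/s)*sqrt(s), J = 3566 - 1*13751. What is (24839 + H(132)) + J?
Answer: 14654 + 19*sqrt(33)/8712 ≈ 14654.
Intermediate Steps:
J = -10185 (J = 3566 - 13751 = -10185)
H(s) = 19/s**(3/2) (H(s) = (19/s**2)*sqrt(s) = 19/s**(3/2))
(24839 + H(132)) + J = (24839 + 19/132**(3/2)) - 10185 = (24839 + 19*(sqrt(33)/8712)) - 10185 = (24839 + 19*sqrt(33)/8712) - 10185 = 14654 + 19*sqrt(33)/8712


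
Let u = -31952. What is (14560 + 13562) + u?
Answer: -3830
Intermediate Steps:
(14560 + 13562) + u = (14560 + 13562) - 31952 = 28122 - 31952 = -3830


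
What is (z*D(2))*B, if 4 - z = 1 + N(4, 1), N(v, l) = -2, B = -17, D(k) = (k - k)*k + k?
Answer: -170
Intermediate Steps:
D(k) = k (D(k) = 0*k + k = 0 + k = k)
z = 5 (z = 4 - (1 - 2) = 4 - 1*(-1) = 4 + 1 = 5)
(z*D(2))*B = (5*2)*(-17) = 10*(-17) = -170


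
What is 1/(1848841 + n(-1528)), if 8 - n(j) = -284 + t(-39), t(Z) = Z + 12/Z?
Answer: 13/24039240 ≈ 5.4078e-7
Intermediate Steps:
n(j) = 4307/13 (n(j) = 8 - (-284 + (-39 + 12/(-39))) = 8 - (-284 + (-39 + 12*(-1/39))) = 8 - (-284 + (-39 - 4/13)) = 8 - (-284 - 511/13) = 8 - 1*(-4203/13) = 8 + 4203/13 = 4307/13)
1/(1848841 + n(-1528)) = 1/(1848841 + 4307/13) = 1/(24039240/13) = 13/24039240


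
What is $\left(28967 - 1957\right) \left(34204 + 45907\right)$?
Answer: $2163798110$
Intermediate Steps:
$\left(28967 - 1957\right) \left(34204 + 45907\right) = 27010 \cdot 80111 = 2163798110$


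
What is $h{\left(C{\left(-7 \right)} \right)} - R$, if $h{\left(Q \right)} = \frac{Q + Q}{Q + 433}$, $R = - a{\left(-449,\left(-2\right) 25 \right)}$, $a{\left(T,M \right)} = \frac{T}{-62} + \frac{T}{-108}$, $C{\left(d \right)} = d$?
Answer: $\frac{2701903}{237708} \approx 11.366$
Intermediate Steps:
$a{\left(T,M \right)} = - \frac{85 T}{3348}$ ($a{\left(T,M \right)} = T \left(- \frac{1}{62}\right) + T \left(- \frac{1}{108}\right) = - \frac{T}{62} - \frac{T}{108} = - \frac{85 T}{3348}$)
$R = - \frac{38165}{3348}$ ($R = - \frac{\left(-85\right) \left(-449\right)}{3348} = \left(-1\right) \frac{38165}{3348} = - \frac{38165}{3348} \approx -11.399$)
$h{\left(Q \right)} = \frac{2 Q}{433 + Q}$
$h{\left(C{\left(-7 \right)} \right)} - R = 2 \left(-7\right) \frac{1}{433 - 7} - - \frac{38165}{3348} = 2 \left(-7\right) \frac{1}{426} + \frac{38165}{3348} = - \frac{7}{213} + \frac{38165}{3348} = \frac{2701903}{237708}$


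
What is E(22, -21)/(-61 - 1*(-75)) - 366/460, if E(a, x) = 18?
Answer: 789/1610 ≈ 0.49006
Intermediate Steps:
E(22, -21)/(-61 - 1*(-75)) - 366/460 = 18/(-61 - 1*(-75)) - 366/460 = 18/(-61 + 75) - 366*1/460 = 18/14 - 183/230 = 18*(1/14) - 183/230 = 9/7 - 183/230 = 789/1610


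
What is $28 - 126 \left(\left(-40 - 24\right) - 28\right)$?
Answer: $11620$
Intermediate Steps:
$28 - 126 \left(\left(-40 - 24\right) - 28\right) = 28 - 126 \left(-64 - 28\right) = 28 - -11592 = 28 + 11592 = 11620$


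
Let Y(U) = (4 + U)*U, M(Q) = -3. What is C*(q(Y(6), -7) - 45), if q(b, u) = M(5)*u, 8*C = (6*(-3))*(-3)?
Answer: -162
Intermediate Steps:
Y(U) = U*(4 + U)
C = 27/4 (C = ((6*(-3))*(-3))/8 = (-18*(-3))/8 = (1/8)*54 = 27/4 ≈ 6.7500)
q(b, u) = -3*u
C*(q(Y(6), -7) - 45) = 27*(-3*(-7) - 45)/4 = 27*(21 - 45)/4 = (27/4)*(-24) = -162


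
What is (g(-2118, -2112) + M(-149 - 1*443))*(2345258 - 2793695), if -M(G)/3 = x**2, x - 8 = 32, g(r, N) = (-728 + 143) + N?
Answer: 3361932189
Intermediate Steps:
g(r, N) = -585 + N
x = 40 (x = 8 + 32 = 40)
M(G) = -4800 (M(G) = -3*40**2 = -3*1600 = -4800)
(g(-2118, -2112) + M(-149 - 1*443))*(2345258 - 2793695) = ((-585 - 2112) - 4800)*(2345258 - 2793695) = (-2697 - 4800)*(-448437) = -7497*(-448437) = 3361932189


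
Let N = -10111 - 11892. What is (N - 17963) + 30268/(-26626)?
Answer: -532082492/13313 ≈ -39967.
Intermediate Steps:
N = -22003
(N - 17963) + 30268/(-26626) = (-22003 - 17963) + 30268/(-26626) = -39966 + 30268*(-1/26626) = -39966 - 15134/13313 = -532082492/13313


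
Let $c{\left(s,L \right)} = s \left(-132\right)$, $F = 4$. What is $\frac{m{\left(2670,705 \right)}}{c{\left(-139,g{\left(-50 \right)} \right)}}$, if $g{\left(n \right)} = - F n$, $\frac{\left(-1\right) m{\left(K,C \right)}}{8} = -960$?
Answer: $\frac{640}{1529} \approx 0.41857$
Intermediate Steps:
$m{\left(K,C \right)} = 7680$ ($m{\left(K,C \right)} = \left(-8\right) \left(-960\right) = 7680$)
$g{\left(n \right)} = - 4 n$ ($g{\left(n \right)} = \left(-1\right) 4 n = - 4 n$)
$c{\left(s,L \right)} = - 132 s$
$\frac{m{\left(2670,705 \right)}}{c{\left(-139,g{\left(-50 \right)} \right)}} = \frac{7680}{\left(-132\right) \left(-139\right)} = \frac{7680}{18348} = 7680 \cdot \frac{1}{18348} = \frac{640}{1529}$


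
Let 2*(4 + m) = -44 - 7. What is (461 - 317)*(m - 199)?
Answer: -32904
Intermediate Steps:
m = -59/2 (m = -4 + (-44 - 7)/2 = -4 + (½)*(-51) = -4 - 51/2 = -59/2 ≈ -29.500)
(461 - 317)*(m - 199) = (461 - 317)*(-59/2 - 199) = 144*(-457/2) = -32904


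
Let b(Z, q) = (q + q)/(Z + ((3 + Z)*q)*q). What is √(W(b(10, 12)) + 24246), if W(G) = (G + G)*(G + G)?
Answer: 3*√2385485878/941 ≈ 155.71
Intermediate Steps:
b(Z, q) = 2*q/(Z + q²*(3 + Z)) (b(Z, q) = (2*q)/(Z + (q*(3 + Z))*q) = (2*q)/(Z + q²*(3 + Z)) = 2*q/(Z + q²*(3 + Z)))
W(G) = 4*G² (W(G) = (2*G)*(2*G) = 4*G²)
√(W(b(10, 12)) + 24246) = √(4*(2*12/(10 + 3*12² + 10*12²))² + 24246) = √(4*(2*12/(10 + 3*144 + 10*144))² + 24246) = √(4*(2*12/(10 + 432 + 1440))² + 24246) = √(4*(2*12/1882)² + 24246) = √(4*(2*12*(1/1882))² + 24246) = √(4*(12/941)² + 24246) = √(4*(144/885481) + 24246) = √(576/885481 + 24246) = √(21469372902/885481) = 3*√2385485878/941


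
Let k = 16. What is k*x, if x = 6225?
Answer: 99600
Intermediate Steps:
k*x = 16*6225 = 99600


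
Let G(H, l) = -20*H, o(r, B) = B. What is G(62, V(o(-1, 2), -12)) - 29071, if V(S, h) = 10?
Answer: -30311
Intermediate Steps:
G(62, V(o(-1, 2), -12)) - 29071 = -20*62 - 29071 = -1240 - 29071 = -30311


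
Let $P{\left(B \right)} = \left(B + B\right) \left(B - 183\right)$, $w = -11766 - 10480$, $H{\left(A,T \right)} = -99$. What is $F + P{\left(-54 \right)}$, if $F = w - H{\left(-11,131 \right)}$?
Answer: $3449$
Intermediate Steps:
$w = -22246$ ($w = -11766 - 10480 = -22246$)
$F = -22147$ ($F = -22246 - -99 = -22246 + 99 = -22147$)
$P{\left(B \right)} = 2 B \left(-183 + B\right)$
$F + P{\left(-54 \right)} = -22147 + 2 \left(-54\right) \left(-183 - 54\right) = -22147 + 2 \left(-54\right) \left(-237\right) = -22147 + 25596 = 3449$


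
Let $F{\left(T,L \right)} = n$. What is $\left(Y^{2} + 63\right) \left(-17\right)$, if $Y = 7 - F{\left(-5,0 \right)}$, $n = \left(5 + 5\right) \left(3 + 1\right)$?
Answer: $-19584$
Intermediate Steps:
$n = 40$ ($n = 10 \cdot 4 = 40$)
$F{\left(T,L \right)} = 40$
$Y = -33$ ($Y = 7 - 40 = -33$)
$\left(Y^{2} + 63\right) \left(-17\right) = \left(\left(-33\right)^{2} + 63\right) \left(-17\right) = \left(1089 + 63\right) \left(-17\right) = 1152 \left(-17\right) = -19584$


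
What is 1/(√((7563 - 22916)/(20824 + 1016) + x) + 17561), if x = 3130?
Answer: 29502480/518087794061 - 4*√552007995/518087794061 ≈ 5.6764e-5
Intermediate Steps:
1/(√((7563 - 22916)/(20824 + 1016) + x) + 17561) = 1/(√((7563 - 22916)/(20824 + 1016) + 3130) + 17561) = 1/(√(-15353/21840 + 3130) + 17561) = 1/(√(-15353*1/21840 + 3130) + 17561) = 1/(√(-1181/1680 + 3130) + 17561) = 1/(√(5257219/1680) + 17561) = 1/(√552007995/420 + 17561) = 1/(17561 + √552007995/420)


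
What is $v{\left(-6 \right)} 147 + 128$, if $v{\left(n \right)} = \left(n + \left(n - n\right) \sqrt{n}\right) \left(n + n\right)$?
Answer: $10712$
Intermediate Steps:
$v{\left(n \right)} = 2 n^{2}$ ($v{\left(n \right)} = \left(n + 0 \sqrt{n}\right) 2 n = \left(n + 0\right) 2 n = n 2 n = 2 n^{2}$)
$v{\left(-6 \right)} 147 + 128 = 2 \left(-6\right)^{2} \cdot 147 + 128 = 2 \cdot 36 \cdot 147 + 128 = 72 \cdot 147 + 128 = 10584 + 128 = 10712$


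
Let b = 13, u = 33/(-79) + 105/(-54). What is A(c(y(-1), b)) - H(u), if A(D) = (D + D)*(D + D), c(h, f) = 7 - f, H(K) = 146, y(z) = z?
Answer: -2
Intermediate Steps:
u = -3359/1422 (u = 33*(-1/79) + 105*(-1/54) = -33/79 - 35/18 = -3359/1422 ≈ -2.3622)
A(D) = 4*D² (A(D) = (2*D)*(2*D) = 4*D²)
A(c(y(-1), b)) - H(u) = 4*(7 - 1*13)² - 1*146 = 4*(7 - 13)² - 146 = 4*(-6)² - 146 = 4*36 - 146 = 144 - 146 = -2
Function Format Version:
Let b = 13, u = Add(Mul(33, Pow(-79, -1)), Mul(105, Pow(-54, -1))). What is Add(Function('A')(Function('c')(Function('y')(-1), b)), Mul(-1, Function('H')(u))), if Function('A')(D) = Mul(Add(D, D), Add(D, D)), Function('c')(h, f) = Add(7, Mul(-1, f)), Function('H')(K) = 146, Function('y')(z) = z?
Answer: -2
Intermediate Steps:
u = Rational(-3359, 1422) (u = Add(Mul(33, Rational(-1, 79)), Mul(105, Rational(-1, 54))) = Add(Rational(-33, 79), Rational(-35, 18)) = Rational(-3359, 1422) ≈ -2.3622)
Function('A')(D) = Mul(4, Pow(D, 2)) (Function('A')(D) = Mul(Mul(2, D), Mul(2, D)) = Mul(4, Pow(D, 2)))
Add(Function('A')(Function('c')(Function('y')(-1), b)), Mul(-1, Function('H')(u))) = Add(Mul(4, Pow(Add(7, Mul(-1, 13)), 2)), Mul(-1, 146)) = Add(Mul(4, Pow(Add(7, -13), 2)), -146) = Add(Mul(4, Pow(-6, 2)), -146) = Add(Mul(4, 36), -146) = Add(144, -146) = -2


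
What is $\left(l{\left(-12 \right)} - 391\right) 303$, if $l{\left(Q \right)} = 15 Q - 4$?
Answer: $-174225$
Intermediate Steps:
$l{\left(Q \right)} = -4 + 15 Q$
$\left(l{\left(-12 \right)} - 391\right) 303 = \left(\left(-4 + 15 \left(-12\right)\right) - 391\right) 303 = \left(\left(-4 - 180\right) - 391\right) 303 = \left(-184 - 391\right) 303 = \left(-575\right) 303 = -174225$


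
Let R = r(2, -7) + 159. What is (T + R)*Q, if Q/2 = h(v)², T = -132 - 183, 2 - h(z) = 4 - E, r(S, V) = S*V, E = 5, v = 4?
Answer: -3060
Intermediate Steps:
R = 145 (R = 2*(-7) + 159 = -14 + 159 = 145)
h(z) = 3 (h(z) = 2 - (4 - 1*5) = 2 - (4 - 5) = 2 - 1*(-1) = 2 + 1 = 3)
T = -315
Q = 18 (Q = 2*3² = 2*9 = 18)
(T + R)*Q = (-315 + 145)*18 = -170*18 = -3060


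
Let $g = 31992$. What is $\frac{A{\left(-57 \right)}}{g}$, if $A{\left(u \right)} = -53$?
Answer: $- \frac{53}{31992} \approx -0.0016567$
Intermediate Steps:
$\frac{A{\left(-57 \right)}}{g} = - \frac{53}{31992}$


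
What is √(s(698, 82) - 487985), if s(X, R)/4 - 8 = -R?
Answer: I*√488281 ≈ 698.77*I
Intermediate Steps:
s(X, R) = 32 - 4*R (s(X, R) = 32 + 4*(-R) = 32 - 4*R)
√(s(698, 82) - 487985) = √((32 - 4*82) - 487985) = √((32 - 328) - 487985) = √(-296 - 487985) = √(-488281) = I*√488281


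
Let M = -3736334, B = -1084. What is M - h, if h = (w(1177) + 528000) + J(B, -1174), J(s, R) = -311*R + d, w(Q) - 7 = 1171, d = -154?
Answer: -4630472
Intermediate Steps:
w(Q) = 1178 (w(Q) = 7 + 1171 = 1178)
J(s, R) = -154 - 311*R (J(s, R) = -311*R - 154 = -154 - 311*R)
h = 894138 (h = (1178 + 528000) + (-154 - 311*(-1174)) = 529178 + (-154 + 365114) = 529178 + 364960 = 894138)
M - h = -3736334 - 1*894138 = -3736334 - 894138 = -4630472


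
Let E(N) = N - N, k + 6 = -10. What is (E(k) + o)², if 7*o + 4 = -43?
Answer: 2209/49 ≈ 45.082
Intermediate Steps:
k = -16 (k = -6 - 10 = -16)
o = -47/7 (o = -4/7 + (⅐)*(-43) = -4/7 - 43/7 = -47/7 ≈ -6.7143)
E(N) = 0
(E(k) + o)² = (0 - 47/7)² = (-47/7)² = 2209/49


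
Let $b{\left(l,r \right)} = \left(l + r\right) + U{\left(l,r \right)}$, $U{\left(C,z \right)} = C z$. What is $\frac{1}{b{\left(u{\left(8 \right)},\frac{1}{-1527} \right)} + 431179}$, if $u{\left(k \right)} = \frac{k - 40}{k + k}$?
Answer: $\frac{1527}{658407280} \approx 2.3192 \cdot 10^{-6}$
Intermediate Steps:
$u{\left(k \right)} = \frac{-40 + k}{2 k}$
$b{\left(l,r \right)} = l + r + l r$ ($b{\left(l,r \right)} = \left(l + r\right) + l r = l + r + l r$)
$\frac{1}{b{\left(u{\left(8 \right)},\frac{1}{-1527} \right)} + 431179} = \frac{1}{\left(\frac{-40 + 8}{2 \cdot 8} + \frac{1}{-1527} + \frac{\frac{1}{2} \cdot \frac{1}{8} \left(-40 + 8\right)}{-1527}\right) + 431179} = \frac{1}{\left(\frac{1}{2} \cdot \frac{1}{8} \left(-32\right) - \frac{1}{1527} + \frac{1}{2} \cdot \frac{1}{8} \left(-32\right) \left(- \frac{1}{1527}\right)\right) + 431179} = \frac{1}{\left(-2 - \frac{1}{1527} - - \frac{2}{1527}\right) + 431179} = \frac{1}{\left(-2 - \frac{1}{1527} + \frac{2}{1527}\right) + 431179} = \frac{1}{- \frac{3053}{1527} + 431179} = \frac{1}{\frac{658407280}{1527}} = \frac{1527}{658407280}$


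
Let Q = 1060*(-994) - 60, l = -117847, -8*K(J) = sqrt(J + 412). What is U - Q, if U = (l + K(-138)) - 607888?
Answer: 327965 - sqrt(274)/8 ≈ 3.2796e+5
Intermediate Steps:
K(J) = -sqrt(412 + J)/8 (K(J) = -sqrt(J + 412)/8 = -sqrt(412 + J)/8)
Q = -1053700 (Q = -1053640 - 60 = -1053700)
U = -725735 - sqrt(274)/8 (U = (-117847 - sqrt(412 - 138)/8) - 607888 = (-117847 - sqrt(274)/8) - 607888 = -725735 - sqrt(274)/8 ≈ -7.2574e+5)
U - Q = (-725735 - sqrt(274)/8) - 1*(-1053700) = (-725735 - sqrt(274)/8) + 1053700 = 327965 - sqrt(274)/8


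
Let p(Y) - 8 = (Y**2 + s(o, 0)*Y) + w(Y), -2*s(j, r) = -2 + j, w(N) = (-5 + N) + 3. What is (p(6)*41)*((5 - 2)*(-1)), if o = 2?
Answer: -5904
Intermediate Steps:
w(N) = -2 + N
s(j, r) = 1 - j/2 (s(j, r) = -(-2 + j)/2 = 1 - j/2)
p(Y) = 6 + Y + Y**2 (p(Y) = 8 + ((Y**2 + (1 - 1/2*2)*Y) + (-2 + Y)) = 8 + ((Y**2 + (1 - 1)*Y) + (-2 + Y)) = 8 + ((Y**2 + 0*Y) + (-2 + Y)) = 8 + ((Y**2 + 0) + (-2 + Y)) = 8 + (Y**2 + (-2 + Y)) = 8 + (-2 + Y + Y**2) = 6 + Y + Y**2)
(p(6)*41)*((5 - 2)*(-1)) = ((6 + 6 + 6**2)*41)*((5 - 2)*(-1)) = ((6 + 6 + 36)*41)*(3*(-1)) = (48*41)*(-3) = 1968*(-3) = -5904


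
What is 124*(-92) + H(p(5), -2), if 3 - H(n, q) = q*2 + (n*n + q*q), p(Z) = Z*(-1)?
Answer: -11430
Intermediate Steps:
p(Z) = -Z
H(n, q) = 3 - n² - q² - 2*q (H(n, q) = 3 - (q*2 + (n*n + q*q)) = 3 - (2*q + (n² + q²)) = 3 - (n² + q² + 2*q) = 3 + (-n² - q² - 2*q) = 3 - n² - q² - 2*q)
124*(-92) + H(p(5), -2) = 124*(-92) + (3 - (-1*5)² - 1*(-2)² - 2*(-2)) = -11408 + (3 - 1*(-5)² - 1*4 + 4) = -11408 + (3 - 1*25 - 4 + 4) = -11408 + (3 - 25 - 4 + 4) = -11408 - 22 = -11430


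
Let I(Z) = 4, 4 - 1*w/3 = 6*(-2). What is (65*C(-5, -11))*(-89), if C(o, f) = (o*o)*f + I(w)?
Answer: 1567735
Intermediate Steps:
w = 48 (w = 12 - 18*(-2) = 12 - 3*(-12) = 12 + 36 = 48)
C(o, f) = 4 + f*o**2 (C(o, f) = (o*o)*f + 4 = o**2*f + 4 = f*o**2 + 4 = 4 + f*o**2)
(65*C(-5, -11))*(-89) = (65*(4 - 11*(-5)**2))*(-89) = (65*(4 - 11*25))*(-89) = (65*(4 - 275))*(-89) = (65*(-271))*(-89) = -17615*(-89) = 1567735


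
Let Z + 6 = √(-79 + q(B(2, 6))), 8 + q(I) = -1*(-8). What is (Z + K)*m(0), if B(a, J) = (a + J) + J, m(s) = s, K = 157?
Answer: 0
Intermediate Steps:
B(a, J) = a + 2*J (B(a, J) = (J + a) + J = a + 2*J)
q(I) = 0 (q(I) = -8 - 1*(-8) = -8 + 8 = 0)
Z = -6 + I*√79 (Z = -6 + √(-79 + 0) = -6 + √(-79) = -6 + I*√79 ≈ -6.0 + 8.8882*I)
(Z + K)*m(0) = ((-6 + I*√79) + 157)*0 = (151 + I*√79)*0 = 0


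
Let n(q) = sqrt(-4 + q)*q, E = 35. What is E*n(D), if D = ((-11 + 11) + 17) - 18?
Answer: -35*I*sqrt(5) ≈ -78.262*I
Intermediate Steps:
D = -1 (D = (0 + 17) - 18 = 17 - 18 = -1)
n(q) = q*sqrt(-4 + q)
E*n(D) = 35*(-sqrt(-4 - 1)) = 35*(-sqrt(-5)) = 35*(-I*sqrt(5)) = -35*I*sqrt(5)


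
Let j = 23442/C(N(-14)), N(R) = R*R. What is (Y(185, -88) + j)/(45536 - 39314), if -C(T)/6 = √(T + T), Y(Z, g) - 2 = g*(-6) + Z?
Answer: 715/6222 - 3907*√2/174216 ≈ 0.083199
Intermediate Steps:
N(R) = R²
Y(Z, g) = 2 + Z - 6*g (Y(Z, g) = 2 + (g*(-6) + Z) = 2 + (-6*g + Z) = 2 + (Z - 6*g) = 2 + Z - 6*g)
C(T) = -6*√2*√T (C(T) = -6*√(T + T) = -6*√2*√T)
j = -3907*√2/28 (j = 23442/((-6*√2*√((-14)²))) = 23442/((-6*√2*√196)) = 23442/((-6*√2*14)) = 23442/((-84*√2)) = 23442*(-√2/168) = -3907*√2/28 ≈ -197.33)
(Y(185, -88) + j)/(45536 - 39314) = ((2 + 185 - 6*(-88)) - 3907*√2/28)/(45536 - 39314) = ((2 + 185 + 528) - 3907*√2/28)/6222 = (715 - 3907*√2/28)*(1/6222) = 715/6222 - 3907*√2/174216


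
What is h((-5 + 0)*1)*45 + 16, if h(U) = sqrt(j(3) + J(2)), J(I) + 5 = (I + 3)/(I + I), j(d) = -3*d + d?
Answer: 16 + 45*I*sqrt(39)/2 ≈ 16.0 + 140.51*I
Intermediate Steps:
j(d) = -2*d
J(I) = -5 + (3 + I)/(2*I) (J(I) = -5 + (I + 3)/(I + I) = -5 + (3 + I)/((2*I)) = -5 + (3 + I)*(1/(2*I)) = -5 + (3 + I)/(2*I))
h(U) = I*sqrt(39)/2 (h(U) = sqrt(-2*3 + (3/2)*(1 - 3*2)/2) = sqrt(-6 + (3/2)*(1/2)*(1 - 6)) = sqrt(-6 + (3/2)*(1/2)*(-5)) = sqrt(-6 - 15/4) = sqrt(-39/4) = I*sqrt(39)/2)
h((-5 + 0)*1)*45 + 16 = (I*sqrt(39)/2)*45 + 16 = 45*I*sqrt(39)/2 + 16 = 16 + 45*I*sqrt(39)/2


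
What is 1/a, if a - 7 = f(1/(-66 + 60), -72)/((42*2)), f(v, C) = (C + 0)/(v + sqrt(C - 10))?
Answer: 1013131/7094977 - 1512*I*sqrt(82)/7094977 ≈ 0.1428 - 0.0019298*I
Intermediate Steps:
f(v, C) = C/(v + sqrt(-10 + C))
a = 7 - 6/(7*(-1/6 + I*sqrt(82))) (a = 7 + (-72/(1/(-66 + 60) + sqrt(-10 - 72)))/((42*2)) = 7 - 72/(1/(-6) + sqrt(-82))/84 = 7 - 72/(-1/6 + I*sqrt(82))*(1/84) = 7 - 6/(7*(-1/6 + I*sqrt(82))) ≈ 7.0017 + 0.094624*I)
1/a = 1/(144733/20671 + 216*I*sqrt(82)/20671)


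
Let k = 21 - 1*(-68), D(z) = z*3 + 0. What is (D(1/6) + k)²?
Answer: 32041/4 ≈ 8010.3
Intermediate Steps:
D(z) = 3*z (D(z) = 3*z + 0 = 3*z)
k = 89 (k = 21 + 68 = 89)
(D(1/6) + k)² = (3/6 + 89)² = (3*(⅙) + 89)² = (½ + 89)² = (179/2)² = 32041/4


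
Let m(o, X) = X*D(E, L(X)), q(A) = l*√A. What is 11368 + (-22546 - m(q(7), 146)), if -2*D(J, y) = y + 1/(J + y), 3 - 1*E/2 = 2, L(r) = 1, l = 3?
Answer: -33242/3 ≈ -11081.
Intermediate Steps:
E = 2 (E = 6 - 2*2 = 6 - 4 = 2)
q(A) = 3*√A
D(J, y) = -y/2 - 1/(2*(J + y)) (D(J, y) = -(y + 1/(J + y))/2 = -y/2 - 1/(2*(J + y)))
m(o, X) = -2*X/3 (m(o, X) = X*((-1 - 1*1² - 1*2*1)/(2*(2 + 1))) = X*((½)*(-1 - 1*1 - 2)/3) = X*((½)*(⅓)*(-1 - 1 - 2)) = X*((½)*(⅓)*(-4)) = X*(-⅔) = -2*X/3)
11368 + (-22546 - m(q(7), 146)) = 11368 + (-22546 - (-2)*146/3) = 11368 + (-22546 - 1*(-292/3)) = 11368 + (-22546 + 292/3) = 11368 - 67346/3 = -33242/3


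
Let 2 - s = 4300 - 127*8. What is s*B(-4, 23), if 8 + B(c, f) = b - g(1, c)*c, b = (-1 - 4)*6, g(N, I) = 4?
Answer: 72204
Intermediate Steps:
s = -3282 (s = 2 - (4300 - 127*8) = 2 - (4300 - 1016) = 2 - 1*3284 = 2 - 3284 = -3282)
b = -30 (b = -5*6 = -30)
B(c, f) = -38 - 4*c (B(c, f) = -8 + (-30 - 4*c) = -38 - 4*c)
s*B(-4, 23) = -3282*(-38 - 4*(-4)) = -3282*(-38 + 16) = -3282*(-22) = 72204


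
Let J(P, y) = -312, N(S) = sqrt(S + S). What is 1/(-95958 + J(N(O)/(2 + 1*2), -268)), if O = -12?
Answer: -1/96270 ≈ -1.0387e-5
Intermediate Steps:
N(S) = sqrt(2)*sqrt(S) (N(S) = sqrt(2*S) = sqrt(2)*sqrt(S))
1/(-95958 + J(N(O)/(2 + 1*2), -268)) = 1/(-95958 - 312) = 1/(-96270) = -1/96270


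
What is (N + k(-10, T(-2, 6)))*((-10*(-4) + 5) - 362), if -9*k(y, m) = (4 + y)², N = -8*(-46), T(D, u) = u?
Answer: -115388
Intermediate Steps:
N = 368
k(y, m) = -(4 + y)²/9
(N + k(-10, T(-2, 6)))*((-10*(-4) + 5) - 362) = (368 - (4 - 10)²/9)*((-10*(-4) + 5) - 362) = (368 - ⅑*(-6)²)*((40 + 5) - 362) = (368 - ⅑*36)*(45 - 362) = (368 - 4)*(-317) = 364*(-317) = -115388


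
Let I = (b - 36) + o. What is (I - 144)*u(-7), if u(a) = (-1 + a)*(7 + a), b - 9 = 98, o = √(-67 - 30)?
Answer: 0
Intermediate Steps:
o = I*√97 (o = √(-97) = I*√97 ≈ 9.8489*I)
b = 107 (b = 9 + 98 = 107)
I = 71 + I*√97 (I = (107 - 36) + I*√97 = 71 + I*√97 ≈ 71.0 + 9.8489*I)
(I - 144)*u(-7) = ((71 + I*√97) - 144)*(-7 + (-7)² + 6*(-7)) = (-73 + I*√97)*(-7 + 49 - 42) = (-73 + I*√97)*0 = 0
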